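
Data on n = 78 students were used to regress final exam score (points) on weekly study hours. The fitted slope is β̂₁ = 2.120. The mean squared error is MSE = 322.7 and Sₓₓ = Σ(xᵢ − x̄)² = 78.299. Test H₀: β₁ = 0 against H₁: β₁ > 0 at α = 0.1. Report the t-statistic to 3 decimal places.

SE(β̂₁) = √(MSE/Sₓₓ) = √(322.7/78.299) = 2.03012.
t = 2.120 / 2.03012 = 1.044.
df = n − 2 = 76.
One-sided p ≈ 0.1498, which is ≥ 0.1, so fail to reject H₀.
The data do not give significant evidence that the true slope on weekly study hours is positive.

t = 1.044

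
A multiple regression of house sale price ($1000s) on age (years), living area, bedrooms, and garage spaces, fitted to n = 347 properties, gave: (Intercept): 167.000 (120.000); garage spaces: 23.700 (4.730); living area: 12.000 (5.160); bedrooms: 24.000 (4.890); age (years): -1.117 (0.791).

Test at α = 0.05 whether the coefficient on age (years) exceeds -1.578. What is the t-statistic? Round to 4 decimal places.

t = 0.5828

Read off: b = -1.117, SE = 0.791 for age (years).
H₀: β₁ = -1.578 vs H₁: β₁ > -1.578.
t = (-1.117 − (-1.578)) / 0.791 = 0.5828.
df = n − k − 1 = 347 − 4 − 1 = 342.
One-sided p ≈ 0.2802, which is ≥ 0.05, so fail to reject H₀.
The data do not give significant evidence that the true slope on age (years) exceeds -1.578 $1000s per unit, holding the other predictors fixed.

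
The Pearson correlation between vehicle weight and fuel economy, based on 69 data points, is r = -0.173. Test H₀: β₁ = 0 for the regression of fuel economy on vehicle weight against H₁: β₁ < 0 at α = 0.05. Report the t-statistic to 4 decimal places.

t = -1.4377

t = r·√(n − 2)/√(1 − r²) = -0.173·√67/√0.970071 = -1.4377.
df = n − 2 = 67.
One-sided p ≈ 0.0776, which is ≥ 0.05, so fail to reject H₀.
The data do not give significant evidence of a linear association between vehicle weight and fuel economy.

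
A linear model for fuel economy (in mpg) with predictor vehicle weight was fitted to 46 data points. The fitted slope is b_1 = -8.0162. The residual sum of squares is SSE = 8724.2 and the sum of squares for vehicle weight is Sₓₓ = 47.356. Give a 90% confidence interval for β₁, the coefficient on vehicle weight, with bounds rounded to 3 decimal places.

(-11.454, -4.578)

MSE = SSE/(n − 2) = 8724.2/44 = 198.277.
SE(b_1) = √(MSE/Sₓₓ) = √(198.277/47.356) = 2.0462.
df = n − 2 = 44.
t* = t_{0.05, 44} = 1.68023.
Margin = t* × SE = 1.68023 × 2.0462 = 3.43809.
CI: -8.0162 ± 3.43809 → (-11.454, -4.578).
With 90% confidence, each one-unit increase in vehicle weight is associated with a change of between -11.454 and -4.578 mpg in fuel economy.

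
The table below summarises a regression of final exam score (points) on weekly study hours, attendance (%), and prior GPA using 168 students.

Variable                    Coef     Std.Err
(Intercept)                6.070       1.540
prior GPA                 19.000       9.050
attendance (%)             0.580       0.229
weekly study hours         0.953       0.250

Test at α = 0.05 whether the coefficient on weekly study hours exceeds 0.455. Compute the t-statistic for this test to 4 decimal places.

Read off: b = 0.953, SE = 0.250 for weekly study hours.
H₀: β₁ = 0.455 vs H₁: β₁ > 0.455.
t = (0.953 − 0.455) / 0.250 = 1.9920.
df = n − k − 1 = 168 − 3 − 1 = 164.
One-sided p ≈ 0.0240, which is < 0.05, so reject H₀.
There is evidence that the true slope on weekly study hours exceeds 0.455 points per unit, holding the other predictors fixed.

t = 1.9920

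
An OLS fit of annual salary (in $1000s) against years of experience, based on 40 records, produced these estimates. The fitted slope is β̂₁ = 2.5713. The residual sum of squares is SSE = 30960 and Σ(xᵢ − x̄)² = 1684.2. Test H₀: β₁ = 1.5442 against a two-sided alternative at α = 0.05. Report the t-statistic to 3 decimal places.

t = 1.477

MSE = SSE/(n − 2) = 30960/38 = 814.737.
SE(β̂₁) = √(MSE/Sₓₓ) = √(814.737/1684.2) = 0.695524.
t = (2.5713 − 1.5442) / 0.695524 = 1.477.
df = n − 2 = 38.
Two-sided p ≈ 0.1480, which is ≥ 0.05, so fail to reject H₀.
The data are consistent with a true slope of 1.5442 $1000s per unit of years of experience.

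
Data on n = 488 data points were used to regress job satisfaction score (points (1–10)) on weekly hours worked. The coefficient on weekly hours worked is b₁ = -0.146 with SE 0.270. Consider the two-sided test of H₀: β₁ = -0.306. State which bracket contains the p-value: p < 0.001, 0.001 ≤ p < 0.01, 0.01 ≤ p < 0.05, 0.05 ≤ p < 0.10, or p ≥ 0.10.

p ≥ 0.10

t = (-0.146 − (-0.306)) / 0.270 = 0.593.
df = n − 2 = 488 − 2 = 486.
Two-sided p = 2·P(T_{486} > |t|) ≈ 0.5537.
So p ≥ 0.10.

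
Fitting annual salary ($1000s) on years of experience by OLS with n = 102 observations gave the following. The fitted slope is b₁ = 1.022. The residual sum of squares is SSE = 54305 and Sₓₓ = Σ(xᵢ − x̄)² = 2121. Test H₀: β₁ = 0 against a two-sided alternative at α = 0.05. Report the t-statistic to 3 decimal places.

MSE = SSE/(n − 2) = 54305/100 = 543.05.
SE(b₁) = √(MSE/Sₓₓ) = √(543.05/2121) = 0.505999.
t = 1.022 / 0.505999 = 2.020.
df = n − 2 = 100.
Two-sided p ≈ 0.0461, which is < 0.05, so reject H₀.
There is evidence that years of experience is associated with annual salary.

t = 2.020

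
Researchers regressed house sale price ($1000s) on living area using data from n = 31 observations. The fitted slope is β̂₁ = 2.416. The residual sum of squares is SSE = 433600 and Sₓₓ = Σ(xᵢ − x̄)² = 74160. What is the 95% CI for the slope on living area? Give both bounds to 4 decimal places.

(1.4977, 3.3343)

MSE = SSE/(n − 2) = 433600/29 = 14951.7.
SE(β̂₁) = √(MSE/Sₓₓ) = √(14951.7/74160) = 0.449015.
df = n − 2 = 29.
t* = t_{0.025, 29} = 2.04523.
Margin = t* × SE = 2.04523 × 0.449015 = 0.918339.
CI: 2.416 ± 0.918339 → (1.4977, 3.3343).
With 95% confidence, each one-unit increase in living area is associated with a change of between 1.4977 and 3.3343 $1000s in house sale price.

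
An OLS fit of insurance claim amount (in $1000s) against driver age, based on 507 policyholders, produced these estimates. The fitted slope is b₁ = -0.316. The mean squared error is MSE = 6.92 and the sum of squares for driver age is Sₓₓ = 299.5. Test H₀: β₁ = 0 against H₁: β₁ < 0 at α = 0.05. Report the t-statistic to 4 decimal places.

t = -2.0789

SE(b₁) = √(MSE/Sₓₓ) = √(6.92/299.5) = 0.152004.
t = -0.316 / 0.152004 = -2.0789.
df = n − 2 = 505.
One-sided p ≈ 0.0191, which is < 0.05, so reject H₀.
There is evidence that the true slope on driver age is negative.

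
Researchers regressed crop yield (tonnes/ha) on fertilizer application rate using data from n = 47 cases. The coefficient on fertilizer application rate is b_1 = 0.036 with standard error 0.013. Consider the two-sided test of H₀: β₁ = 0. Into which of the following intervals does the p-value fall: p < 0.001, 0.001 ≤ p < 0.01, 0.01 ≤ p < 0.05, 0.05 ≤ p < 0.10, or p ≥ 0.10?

0.001 ≤ p < 0.01

t = 0.036 / 0.013 = 2.769.
df = n − 2 = 47 − 2 = 45.
Two-sided p = 2·P(T_{45} > |t|) ≈ 0.0081.
So 0.001 ≤ p < 0.01.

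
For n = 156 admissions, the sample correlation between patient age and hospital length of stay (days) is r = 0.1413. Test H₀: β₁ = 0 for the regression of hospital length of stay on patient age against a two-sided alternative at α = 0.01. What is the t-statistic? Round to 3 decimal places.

t = 1.771

t = r·√(n − 2)/√(1 − r²) = 0.1413·√154/√0.980034 = 1.771.
df = n − 2 = 154.
Two-sided p ≈ 0.0785, which is ≥ 0.01, so fail to reject H₀.
The data do not give significant evidence of a linear association between patient age and hospital length of stay.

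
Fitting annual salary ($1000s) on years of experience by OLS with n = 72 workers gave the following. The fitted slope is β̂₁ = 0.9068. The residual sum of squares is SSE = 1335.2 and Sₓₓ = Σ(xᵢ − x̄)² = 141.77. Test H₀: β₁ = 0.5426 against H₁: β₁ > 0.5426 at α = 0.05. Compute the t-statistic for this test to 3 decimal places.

t = 0.993

MSE = SSE/(n − 2) = 1335.2/70 = 19.0743.
SE(β̂₁) = √(MSE/Sₓₓ) = √(19.0743/141.77) = 0.366802.
t = (0.9068 − 0.5426) / 0.366802 = 0.993.
df = n − 2 = 70.
One-sided p ≈ 0.1621, which is ≥ 0.05, so fail to reject H₀.
The data do not give significant evidence that the true slope on years of experience exceeds 0.5426 $1000s per unit.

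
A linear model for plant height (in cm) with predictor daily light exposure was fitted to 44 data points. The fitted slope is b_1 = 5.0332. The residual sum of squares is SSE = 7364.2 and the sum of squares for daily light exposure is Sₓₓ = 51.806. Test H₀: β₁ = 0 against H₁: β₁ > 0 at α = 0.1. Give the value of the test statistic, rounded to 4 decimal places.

t = 2.7359

MSE = SSE/(n − 2) = 7364.2/42 = 175.338.
SE(b_1) = √(MSE/Sₓₓ) = √(175.338/51.806) = 1.8397.
t = 5.0332 / 1.8397 = 2.7359.
df = n − 2 = 42.
One-sided p ≈ 0.0045, which is < 0.1, so reject H₀.
There is evidence that the true slope on daily light exposure is positive.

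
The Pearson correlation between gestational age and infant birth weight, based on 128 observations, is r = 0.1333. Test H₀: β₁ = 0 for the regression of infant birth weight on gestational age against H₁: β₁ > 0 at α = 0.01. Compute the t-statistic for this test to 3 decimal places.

t = 1.510

t = r·√(n − 2)/√(1 − r²) = 0.1333·√126/√0.982231 = 1.510.
df = n − 2 = 126.
One-sided p ≈ 0.0668, which is ≥ 0.01, so fail to reject H₀.
The data do not give significant evidence of a linear association between gestational age and infant birth weight.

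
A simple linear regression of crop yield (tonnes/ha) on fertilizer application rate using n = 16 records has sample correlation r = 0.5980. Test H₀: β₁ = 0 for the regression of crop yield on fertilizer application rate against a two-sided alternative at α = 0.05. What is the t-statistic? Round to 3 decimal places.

t = r·√(n − 2)/√(1 − r²) = 0.5980·√14/√0.642396 = 2.792.
df = n − 2 = 14.
Two-sided p ≈ 0.0144, which is < 0.05, so reject H₀.
There is evidence of a linear association between fertilizer application rate and crop yield.

t = 2.792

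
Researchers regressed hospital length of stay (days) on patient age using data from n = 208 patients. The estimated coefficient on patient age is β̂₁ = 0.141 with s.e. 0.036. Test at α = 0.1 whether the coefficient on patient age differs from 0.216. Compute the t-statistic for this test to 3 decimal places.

t = -2.083

H₀: β₁ = 0.216 vs H₁: β₁ ≠ 0.216.
t = (β̂₁ − β₁⁰)/SE = (0.141 − 0.216) / 0.036 = -2.083.
df = n − 2 = 208 − 2 = 206.
Two-sided p ≈ 0.0385, which is < 0.1, so reject H₀.
There is evidence that the true slope on patient age differs from 0.216 days per unit.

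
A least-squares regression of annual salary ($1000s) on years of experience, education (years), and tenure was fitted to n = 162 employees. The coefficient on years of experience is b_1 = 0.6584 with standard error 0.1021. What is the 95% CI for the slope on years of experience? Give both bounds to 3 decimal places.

(0.457, 0.860)

df = n − k − 1 = 162 − 3 − 1 = 158.
t* = t_{0.025, 158} = 1.975092.
Margin = t* × SE = 1.975092 × 0.1021 = 0.20166.
CI: 0.6584 ± 0.20166 → (0.457, 0.860).
With 95% confidence, each one-unit increase in years of experience is associated with a change of between 0.457 and 0.860 $1000s in annual salary, holding the other predictors fixed.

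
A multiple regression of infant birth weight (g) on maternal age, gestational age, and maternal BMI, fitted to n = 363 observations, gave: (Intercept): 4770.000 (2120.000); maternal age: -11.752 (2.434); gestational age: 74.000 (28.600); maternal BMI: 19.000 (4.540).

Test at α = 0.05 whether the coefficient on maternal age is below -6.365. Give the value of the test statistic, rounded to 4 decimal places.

t = -2.2132

Read off: b = -11.752, SE = 2.434 for maternal age.
H₀: β₁ = -6.365 vs H₁: β₁ < -6.365.
t = (-11.752 − (-6.365)) / 2.434 = -2.2132.
df = n − k − 1 = 363 − 3 − 1 = 359.
One-sided p ≈ 0.0138, which is < 0.05, so reject H₀.
There is evidence that the true slope on maternal age is below -6.365 g per unit, holding the other predictors fixed.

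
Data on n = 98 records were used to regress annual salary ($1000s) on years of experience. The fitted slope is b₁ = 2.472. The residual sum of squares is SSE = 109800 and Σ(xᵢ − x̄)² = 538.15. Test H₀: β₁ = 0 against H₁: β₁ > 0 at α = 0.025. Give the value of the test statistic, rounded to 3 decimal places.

t = 1.696

MSE = SSE/(n − 2) = 109800/96 = 1143.75.
SE(b₁) = √(MSE/Sₓₓ) = √(1143.75/538.15) = 1.45785.
t = 2.472 / 1.45785 = 1.696.
df = n − 2 = 96.
One-sided p ≈ 0.0466, which is ≥ 0.025, so fail to reject H₀.
The data do not give significant evidence that the true slope on years of experience is positive.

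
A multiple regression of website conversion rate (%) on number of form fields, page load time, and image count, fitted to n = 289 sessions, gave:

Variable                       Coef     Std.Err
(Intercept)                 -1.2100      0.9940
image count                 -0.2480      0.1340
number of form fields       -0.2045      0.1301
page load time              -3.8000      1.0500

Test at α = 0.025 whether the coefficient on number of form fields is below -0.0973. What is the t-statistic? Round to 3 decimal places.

t = -0.824

Read off: b = -0.2045, SE = 0.1301 for number of form fields.
H₀: β₁ = -0.0973 vs H₁: β₁ < -0.0973.
t = (-0.2045 − (-0.0973)) / 0.1301 = -0.824.
df = n − k − 1 = 289 − 3 − 1 = 285.
One-sided p ≈ 0.2053, which is ≥ 0.025, so fail to reject H₀.
The data do not give significant evidence that the true slope on number of form fields is below -0.0973 % per unit, holding the other predictors fixed.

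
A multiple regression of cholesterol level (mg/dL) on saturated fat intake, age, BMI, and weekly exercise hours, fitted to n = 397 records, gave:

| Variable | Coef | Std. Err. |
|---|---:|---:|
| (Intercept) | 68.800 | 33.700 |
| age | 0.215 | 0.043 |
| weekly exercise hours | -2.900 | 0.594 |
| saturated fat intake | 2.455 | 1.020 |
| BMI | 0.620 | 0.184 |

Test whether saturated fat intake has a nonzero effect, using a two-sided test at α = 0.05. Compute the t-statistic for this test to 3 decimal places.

t = 2.407

Read off: b = 2.455, SE = 1.020 for saturated fat intake.
H₀: β₁ = 0 vs H₁: β₁ ≠ 0.
t = 2.455 / 1.020 = 2.407.
df = n − k − 1 = 397 − 4 − 1 = 392.
Two-sided p ≈ 0.0166, which is < 0.05, so reject H₀.
There is evidence that saturated fat intake is associated with cholesterol level, holding the other predictors fixed.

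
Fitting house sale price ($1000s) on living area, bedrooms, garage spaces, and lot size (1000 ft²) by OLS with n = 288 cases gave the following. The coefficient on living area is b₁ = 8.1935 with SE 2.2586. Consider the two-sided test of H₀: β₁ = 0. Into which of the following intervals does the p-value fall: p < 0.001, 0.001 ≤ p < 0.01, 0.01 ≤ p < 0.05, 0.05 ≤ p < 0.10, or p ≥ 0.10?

t = 8.1935 / 2.2586 = 3.628.
df = n − k − 1 = 288 − 4 − 1 = 283.
Two-sided p = 2·P(T_{283} > |t|) ≈ 0.0003.
So p < 0.001.

p < 0.001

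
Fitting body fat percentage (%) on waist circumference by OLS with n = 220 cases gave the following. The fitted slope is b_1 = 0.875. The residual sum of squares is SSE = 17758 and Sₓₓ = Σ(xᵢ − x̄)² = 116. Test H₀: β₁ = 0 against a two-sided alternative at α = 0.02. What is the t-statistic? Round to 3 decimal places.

MSE = SSE/(n − 2) = 17758/218 = 81.4587.
SE(b_1) = √(MSE/Sₓₓ) = √(81.4587/116) = 0.837992.
t = 0.875 / 0.837992 = 1.044.
df = n − 2 = 218.
Two-sided p ≈ 0.2976, which is ≥ 0.02, so fail to reject H₀.
The data do not give significant evidence of an association between waist circumference and body fat percentage.

t = 1.044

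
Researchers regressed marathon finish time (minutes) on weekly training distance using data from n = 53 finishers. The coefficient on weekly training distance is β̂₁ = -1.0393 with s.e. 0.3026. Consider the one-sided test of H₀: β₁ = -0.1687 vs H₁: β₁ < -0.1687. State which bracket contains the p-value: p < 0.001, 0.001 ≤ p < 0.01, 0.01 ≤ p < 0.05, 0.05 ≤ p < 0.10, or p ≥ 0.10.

0.001 ≤ p < 0.01

t = (-1.0393 − (-0.1687)) / 0.3026 = -2.877.
df = n − 2 = 53 − 2 = 51.
One-sided p = P(T_{51} < t) ≈ 0.0029.
So 0.001 ≤ p < 0.01.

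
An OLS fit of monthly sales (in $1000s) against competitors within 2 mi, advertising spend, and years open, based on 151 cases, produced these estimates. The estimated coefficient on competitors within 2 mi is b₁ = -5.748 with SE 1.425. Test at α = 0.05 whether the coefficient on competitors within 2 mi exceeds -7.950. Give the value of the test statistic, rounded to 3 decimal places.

H₀: β₁ = -7.950 vs H₁: β₁ > -7.950.
t = (b₁ − β₁⁰)/SE = (-5.748 − (-7.950)) / 1.425 = 1.545.
df = n − k − 1 = 151 − 3 − 1 = 147.
One-sided p ≈ 0.0622, which is ≥ 0.05, so fail to reject H₀.
The data do not give significant evidence that the true slope on competitors within 2 mi exceeds -7.950 $1000s per unit, holding the other predictors fixed.

t = 1.545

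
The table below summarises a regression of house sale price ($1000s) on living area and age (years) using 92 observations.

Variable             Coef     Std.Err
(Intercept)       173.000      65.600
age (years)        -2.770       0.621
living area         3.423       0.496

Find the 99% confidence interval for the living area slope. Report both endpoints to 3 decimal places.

Read off: b = 3.423, SE = 0.496 for living area.
df = n − k − 1 = 92 − 2 − 1 = 89.
t* = t_{0.005, 89} = 2.632204.
Margin = t* × SE = 2.632204 × 0.496 = 1.30557.
CI: 3.423 ± 1.30557 → (2.117, 4.729).

(2.117, 4.729)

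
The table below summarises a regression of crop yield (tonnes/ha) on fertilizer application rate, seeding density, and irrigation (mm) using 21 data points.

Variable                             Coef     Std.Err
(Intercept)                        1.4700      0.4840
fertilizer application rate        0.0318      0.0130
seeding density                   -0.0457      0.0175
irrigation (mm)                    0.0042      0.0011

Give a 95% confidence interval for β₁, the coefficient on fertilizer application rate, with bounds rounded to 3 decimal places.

Read off: b = 0.0318, SE = 0.0130 for fertilizer application rate.
df = n − k − 1 = 21 − 3 − 1 = 17.
t* = t_{0.025, 17} = 2.109816.
Margin = t* × SE = 2.109816 × 0.0130 = 0.02743.
CI: 0.0318 ± 0.02743 → (0.004, 0.059).

(0.004, 0.059)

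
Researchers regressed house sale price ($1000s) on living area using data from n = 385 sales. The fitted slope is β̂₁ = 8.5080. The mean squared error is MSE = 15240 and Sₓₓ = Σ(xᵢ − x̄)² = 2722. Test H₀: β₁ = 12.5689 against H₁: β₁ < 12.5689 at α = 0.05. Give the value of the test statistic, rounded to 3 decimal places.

t = -1.716

SE(β̂₁) = √(MSE/Sₓₓ) = √(15240/2722) = 2.36618.
t = (8.5080 − 12.5689) / 2.36618 = -1.716.
df = n − 2 = 383.
One-sided p ≈ 0.0435, which is < 0.05, so reject H₀.
There is evidence that the true slope on living area is below 12.5689 $1000s per unit.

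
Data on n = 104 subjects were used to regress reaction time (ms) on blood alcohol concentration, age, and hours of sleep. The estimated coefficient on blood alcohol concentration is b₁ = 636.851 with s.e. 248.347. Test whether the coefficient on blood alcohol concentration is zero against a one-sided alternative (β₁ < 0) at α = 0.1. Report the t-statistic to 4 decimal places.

H₀: β₁ = 0 vs H₁: β₁ < 0.
t = (b₁ − β₁⁰)/SE = 636.851 / 248.347 = 2.5644.
df = n − k − 1 = 104 − 3 − 1 = 100.
One-sided p ≈ 0.9941, which is ≥ 0.1, so fail to reject H₀.
The data do not give significant evidence that the true slope on blood alcohol concentration is negative, holding the other predictors fixed.

t = 2.5644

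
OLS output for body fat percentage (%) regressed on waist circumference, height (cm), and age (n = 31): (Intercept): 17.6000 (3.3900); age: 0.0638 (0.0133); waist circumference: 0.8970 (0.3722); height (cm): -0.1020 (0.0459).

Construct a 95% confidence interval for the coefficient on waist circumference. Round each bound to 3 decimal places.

Read off: b = 0.8970, SE = 0.3722 for waist circumference.
df = n − k − 1 = 31 − 3 − 1 = 27.
t* = t_{0.025, 27} = 2.051831.
Margin = t* × SE = 2.051831 × 0.3722 = 0.76369.
CI: 0.8970 ± 0.76369 → (0.133, 1.661).

(0.133, 1.661)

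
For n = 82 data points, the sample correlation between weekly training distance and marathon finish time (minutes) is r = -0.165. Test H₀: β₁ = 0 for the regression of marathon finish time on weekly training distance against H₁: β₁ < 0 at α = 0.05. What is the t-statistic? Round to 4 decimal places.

t = -1.4963

t = r·√(n − 2)/√(1 − r²) = -0.165·√80/√0.972775 = -1.4963.
df = n − 2 = 80.
One-sided p ≈ 0.0693, which is ≥ 0.05, so fail to reject H₀.
The data do not give significant evidence of a linear association between weekly training distance and marathon finish time.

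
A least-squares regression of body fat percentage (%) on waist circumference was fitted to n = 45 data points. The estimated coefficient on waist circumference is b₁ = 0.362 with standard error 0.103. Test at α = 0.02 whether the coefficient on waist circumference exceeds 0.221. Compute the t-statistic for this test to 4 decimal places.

H₀: β₁ = 0.221 vs H₁: β₁ > 0.221.
t = (b₁ − β₁⁰)/SE = (0.362 − 0.221) / 0.103 = 1.3689.
df = n − 2 = 45 − 2 = 43.
One-sided p ≈ 0.0891, which is ≥ 0.02, so fail to reject H₀.
The data do not give significant evidence that the true slope on waist circumference exceeds 0.221 % per unit.

t = 1.3689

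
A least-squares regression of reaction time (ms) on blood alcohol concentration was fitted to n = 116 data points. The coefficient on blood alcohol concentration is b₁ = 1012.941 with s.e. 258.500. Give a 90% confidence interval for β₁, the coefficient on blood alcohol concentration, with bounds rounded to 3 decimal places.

(584.263, 1441.619)

df = n − 2 = 116 − 2 = 114.
t* = t_{0.05, 114} = 1.65833.
Margin = t* × SE = 1.65833 × 258.500 = 428.67830.
CI: 1012.941 ± 428.67830 → (584.263, 1441.619).
With 90% confidence, each one-unit increase in blood alcohol concentration is associated with a change of between 584.263 and 1441.619 ms in reaction time.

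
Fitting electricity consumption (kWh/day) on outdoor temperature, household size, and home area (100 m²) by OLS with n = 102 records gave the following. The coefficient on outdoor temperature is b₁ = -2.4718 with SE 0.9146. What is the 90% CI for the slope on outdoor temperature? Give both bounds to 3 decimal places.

df = n − k − 1 = 102 − 3 − 1 = 98.
t* = t_{0.05, 98} = 1.660551.
Margin = t* × SE = 1.660551 × 0.9146 = 1.51874.
CI: -2.4718 ± 1.51874 → (-3.991, -0.953).
With 90% confidence, each one-unit increase in outdoor temperature is associated with a change of between -3.991 and -0.953 kWh/day in electricity consumption, holding the other predictors fixed.

(-3.991, -0.953)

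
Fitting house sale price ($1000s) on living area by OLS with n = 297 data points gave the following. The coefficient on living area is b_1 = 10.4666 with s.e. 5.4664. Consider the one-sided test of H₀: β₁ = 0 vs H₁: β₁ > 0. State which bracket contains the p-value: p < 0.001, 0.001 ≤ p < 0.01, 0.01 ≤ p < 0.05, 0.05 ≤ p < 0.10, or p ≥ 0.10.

0.01 ≤ p < 0.05

t = 10.4666 / 5.4664 = 1.915.
df = n − 2 = 297 − 2 = 295.
One-sided p = P(T_{295} > t) ≈ 0.0282.
So 0.01 ≤ p < 0.05.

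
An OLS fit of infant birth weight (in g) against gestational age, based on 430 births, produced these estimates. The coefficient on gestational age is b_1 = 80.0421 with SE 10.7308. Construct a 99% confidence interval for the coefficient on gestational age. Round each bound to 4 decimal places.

(52.2776, 107.8066)

df = n − 2 = 430 − 2 = 428.
t* = t_{0.005, 428} = 2.587365.
Margin = t* × SE = 2.587365 × 10.7308 = 27.764496.
CI: 80.0421 ± 27.764496 → (52.2776, 107.8066).
With 99% confidence, each one-unit increase in gestational age is associated with a change of between 52.2776 and 107.8066 g in infant birth weight.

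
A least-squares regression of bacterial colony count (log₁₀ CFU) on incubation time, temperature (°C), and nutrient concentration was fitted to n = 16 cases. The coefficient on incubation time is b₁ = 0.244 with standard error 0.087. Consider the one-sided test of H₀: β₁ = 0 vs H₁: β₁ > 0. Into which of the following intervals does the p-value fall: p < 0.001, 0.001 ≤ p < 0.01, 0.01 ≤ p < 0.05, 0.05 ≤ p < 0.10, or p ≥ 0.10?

t = 0.244 / 0.087 = 2.805.
df = n − k − 1 = 16 − 3 − 1 = 12.
One-sided p = P(T_{12} > t) ≈ 0.0080.
So 0.001 ≤ p < 0.01.

0.001 ≤ p < 0.01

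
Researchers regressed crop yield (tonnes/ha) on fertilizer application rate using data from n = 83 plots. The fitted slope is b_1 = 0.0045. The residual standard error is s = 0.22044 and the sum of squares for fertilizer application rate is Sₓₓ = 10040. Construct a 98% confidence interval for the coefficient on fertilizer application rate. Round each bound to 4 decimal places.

SE(b_1) = s/√Sₓₓ = 0.22044/√10040 = 0.0022.
df = n − 2 = 81.
t* = t_{0.01, 81} = 2.37327.
Margin = t* × SE = 2.37327 × 0.0022 = 0.005221.
CI: 0.0045 ± 0.005221 → (-0.0007, 0.0097).
With 98% confidence, each one-unit increase in fertilizer application rate is associated with a change of between -0.0007 and 0.0097 tonnes/ha in crop yield.

(-0.0007, 0.0097)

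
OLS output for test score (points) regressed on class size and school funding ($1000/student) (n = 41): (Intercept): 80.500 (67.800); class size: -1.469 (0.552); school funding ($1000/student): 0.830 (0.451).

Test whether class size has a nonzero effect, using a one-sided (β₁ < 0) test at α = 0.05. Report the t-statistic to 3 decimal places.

t = -2.661

Read off: b = -1.469, SE = 0.552 for class size.
H₀: β₁ = 0 vs H₁: β₁ < 0.
t = -1.469 / 0.552 = -2.661.
df = n − k − 1 = 41 − 2 − 1 = 38.
One-sided p ≈ 0.0057, which is < 0.05, so reject H₀.
There is evidence that the true slope on class size is negative, holding the other predictors fixed.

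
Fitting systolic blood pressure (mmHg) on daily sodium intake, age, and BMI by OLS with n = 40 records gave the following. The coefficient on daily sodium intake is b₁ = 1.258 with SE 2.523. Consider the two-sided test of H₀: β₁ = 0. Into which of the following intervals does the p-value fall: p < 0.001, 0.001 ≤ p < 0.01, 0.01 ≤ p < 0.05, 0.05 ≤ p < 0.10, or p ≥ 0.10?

t = 1.258 / 2.523 = 0.499.
df = n − k − 1 = 40 − 3 − 1 = 36.
Two-sided p = 2·P(T_{36} > |t|) ≈ 0.6211.
So p ≥ 0.10.

p ≥ 0.10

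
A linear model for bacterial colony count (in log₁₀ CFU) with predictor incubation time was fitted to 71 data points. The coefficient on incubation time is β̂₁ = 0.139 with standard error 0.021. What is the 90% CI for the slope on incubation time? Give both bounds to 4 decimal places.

(0.1040, 0.1740)

df = n − 2 = 71 − 2 = 69.
t* = t_{0.05, 69} = 1.667239.
Margin = t* × SE = 1.667239 × 0.021 = 0.035012.
CI: 0.139 ± 0.035012 → (0.1040, 0.1740).
With 90% confidence, each one-unit increase in incubation time is associated with a change of between 0.1040 and 0.1740 log₁₀ CFU in bacterial colony count.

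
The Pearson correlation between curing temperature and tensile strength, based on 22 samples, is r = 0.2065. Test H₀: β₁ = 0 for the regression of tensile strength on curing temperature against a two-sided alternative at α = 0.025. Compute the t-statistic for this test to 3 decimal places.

t = r·√(n − 2)/√(1 − r²) = 0.2065·√20/√0.957358 = 0.944.
df = n − 2 = 20.
Two-sided p ≈ 0.3565, which is ≥ 0.025, so fail to reject H₀.
The data do not give significant evidence of a linear association between curing temperature and tensile strength.

t = 0.944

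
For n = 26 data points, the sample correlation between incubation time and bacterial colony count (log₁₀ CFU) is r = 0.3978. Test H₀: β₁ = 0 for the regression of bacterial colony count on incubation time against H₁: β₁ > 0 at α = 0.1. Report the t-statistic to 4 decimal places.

t = 2.1241

t = r·√(n − 2)/√(1 − r²) = 0.3978·√24/√0.841755 = 2.1241.
df = n − 2 = 24.
One-sided p ≈ 0.0221, which is < 0.1, so reject H₀.
There is evidence of a linear association between incubation time and bacterial colony count.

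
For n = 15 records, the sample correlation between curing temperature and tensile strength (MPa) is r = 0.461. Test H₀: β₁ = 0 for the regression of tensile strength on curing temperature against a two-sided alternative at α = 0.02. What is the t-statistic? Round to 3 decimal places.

t = r·√(n − 2)/√(1 − r²) = 0.461·√13/√0.787479 = 1.873.
df = n − 2 = 13.
Two-sided p ≈ 0.0837, which is ≥ 0.02, so fail to reject H₀.
The data do not give significant evidence of a linear association between curing temperature and tensile strength.

t = 1.873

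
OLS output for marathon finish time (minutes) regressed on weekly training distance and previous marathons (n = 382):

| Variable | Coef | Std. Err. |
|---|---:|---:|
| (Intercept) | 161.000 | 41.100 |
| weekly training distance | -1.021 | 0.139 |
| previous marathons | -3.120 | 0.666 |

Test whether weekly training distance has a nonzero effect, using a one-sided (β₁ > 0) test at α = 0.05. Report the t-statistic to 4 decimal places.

t = -7.3453

Read off: b = -1.021, SE = 0.139 for weekly training distance.
H₀: β₁ = 0 vs H₁: β₁ > 0.
t = -1.021 / 0.139 = -7.3453.
df = n − k − 1 = 382 − 2 − 1 = 379.
One-sided p ≈ 1.0000, which is ≥ 0.05, so fail to reject H₀.
The data do not give significant evidence that the true slope on weekly training distance is positive, holding the other predictors fixed.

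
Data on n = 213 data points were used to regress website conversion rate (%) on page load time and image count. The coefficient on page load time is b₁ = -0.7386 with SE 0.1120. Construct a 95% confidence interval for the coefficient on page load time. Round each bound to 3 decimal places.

df = n − k − 1 = 213 − 2 − 1 = 210.
t* = t_{0.025, 210} = 1.971325.
Margin = t* × SE = 1.971325 × 0.1120 = 0.22079.
CI: -0.7386 ± 0.22079 → (-0.959, -0.518).
With 95% confidence, each one-unit increase in page load time is associated with a change of between -0.959 and -0.518 % in website conversion rate, holding the other predictors fixed.

(-0.959, -0.518)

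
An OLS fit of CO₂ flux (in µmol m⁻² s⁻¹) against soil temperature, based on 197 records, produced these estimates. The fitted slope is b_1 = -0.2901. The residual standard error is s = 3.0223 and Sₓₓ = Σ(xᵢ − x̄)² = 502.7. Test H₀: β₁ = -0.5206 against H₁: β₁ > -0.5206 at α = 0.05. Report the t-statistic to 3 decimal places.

t = 1.710

SE(b_1) = s/√Sₓₓ = 3.0223/√502.7 = 0.134798.
t = (-0.2901 − (-0.5206)) / 0.134798 = 1.710.
df = n − 2 = 195.
One-sided p ≈ 0.0444, which is < 0.05, so reject H₀.
There is evidence that the true slope on soil temperature exceeds -0.5206 µmol m⁻² s⁻¹ per unit.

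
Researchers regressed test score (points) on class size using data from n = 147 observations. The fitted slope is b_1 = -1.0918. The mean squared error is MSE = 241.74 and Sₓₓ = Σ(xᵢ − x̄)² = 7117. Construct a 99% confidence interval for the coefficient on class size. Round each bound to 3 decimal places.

SE(b_1) = √(MSE/Sₓₓ) = √(241.74/7117) = 0.1843.
df = n − 2 = 145.
t* = t_{0.005, 145} = 2.610161.
Margin = t* × SE = 2.610161 × 0.1843 = 0.48105.
CI: -1.0918 ± 0.48105 → (-1.573, -0.611).
With 99% confidence, each one-unit increase in class size is associated with a change of between -1.573 and -0.611 points in test score.

(-1.573, -0.611)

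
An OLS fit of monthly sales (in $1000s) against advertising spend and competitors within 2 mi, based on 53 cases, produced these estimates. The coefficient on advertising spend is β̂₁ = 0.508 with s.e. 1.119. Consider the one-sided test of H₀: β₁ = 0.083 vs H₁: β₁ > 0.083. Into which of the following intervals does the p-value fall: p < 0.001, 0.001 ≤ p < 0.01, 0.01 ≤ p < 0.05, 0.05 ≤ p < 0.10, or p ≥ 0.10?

p ≥ 0.10

t = (0.508 − 0.083) / 1.119 = 0.380.
df = n − k − 1 = 53 − 2 − 1 = 50.
One-sided p = P(T_{50} > t) ≈ 0.3528.
So p ≥ 0.10.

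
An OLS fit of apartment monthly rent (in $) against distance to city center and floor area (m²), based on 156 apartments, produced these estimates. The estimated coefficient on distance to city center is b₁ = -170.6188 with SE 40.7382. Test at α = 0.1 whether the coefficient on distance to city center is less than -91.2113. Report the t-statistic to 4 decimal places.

H₀: β₁ = -91.2113 vs H₁: β₁ < -91.2113.
t = (b₁ − β₁⁰)/SE = (-170.6188 − (-91.2113)) / 40.7382 = -1.9492.
df = n − k − 1 = 156 − 2 − 1 = 153.
One-sided p ≈ 0.0265, which is < 0.1, so reject H₀.
There is evidence that the true slope on distance to city center is below -91.2113 $ per unit, holding the other predictors fixed.

t = -1.9492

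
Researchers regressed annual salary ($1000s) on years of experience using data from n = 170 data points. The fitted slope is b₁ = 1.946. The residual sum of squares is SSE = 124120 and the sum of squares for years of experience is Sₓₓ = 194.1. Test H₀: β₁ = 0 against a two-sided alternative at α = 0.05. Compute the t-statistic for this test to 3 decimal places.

MSE = SSE/(n − 2) = 124120/168 = 738.81.
SE(b₁) = √(MSE/Sₓₓ) = √(738.81/194.1) = 1.95098.
t = 1.946 / 1.95098 = 0.997.
df = n − 2 = 168.
Two-sided p ≈ 0.3200, which is ≥ 0.05, so fail to reject H₀.
The data do not give significant evidence of an association between years of experience and annual salary.

t = 0.997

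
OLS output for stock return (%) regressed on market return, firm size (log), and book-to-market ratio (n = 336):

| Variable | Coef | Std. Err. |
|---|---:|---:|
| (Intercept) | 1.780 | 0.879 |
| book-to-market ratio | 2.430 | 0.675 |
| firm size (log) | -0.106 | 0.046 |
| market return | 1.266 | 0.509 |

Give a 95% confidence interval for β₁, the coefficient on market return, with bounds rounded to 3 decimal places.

Read off: b = 1.266, SE = 0.509 for market return.
df = n − k − 1 = 336 − 3 − 1 = 332.
t* = t_{0.025, 332} = 1.967135.
Margin = t* × SE = 1.967135 × 0.509 = 1.00127.
CI: 1.266 ± 1.00127 → (0.265, 2.267).

(0.265, 2.267)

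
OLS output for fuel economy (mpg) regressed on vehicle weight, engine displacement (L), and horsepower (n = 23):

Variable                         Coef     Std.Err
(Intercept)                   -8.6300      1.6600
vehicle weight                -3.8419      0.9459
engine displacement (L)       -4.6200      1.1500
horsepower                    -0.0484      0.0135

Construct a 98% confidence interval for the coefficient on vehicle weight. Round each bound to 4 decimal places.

Read off: b = -3.8419, SE = 0.9459 for vehicle weight.
df = n − k − 1 = 23 − 3 − 1 = 19.
t* = t_{0.01, 19} = 2.539483.
Margin = t* × SE = 2.539483 × 0.9459 = 2.402097.
CI: -3.8419 ± 2.402097 → (-6.2440, -1.4398).

(-6.2440, -1.4398)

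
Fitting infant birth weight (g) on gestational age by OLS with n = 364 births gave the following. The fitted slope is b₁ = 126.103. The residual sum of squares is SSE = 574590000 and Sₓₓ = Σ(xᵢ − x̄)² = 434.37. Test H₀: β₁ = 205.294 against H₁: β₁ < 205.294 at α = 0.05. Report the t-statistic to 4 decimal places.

t = -1.3100

MSE = SSE/(n − 2) = 574590000/362 = 1.58727e+06.
SE(b₁) = √(MSE/Sₓₓ) = √(1.58727e+06/434.37) = 60.4498.
t = (126.103 − 205.294) / 60.4498 = -1.3100.
df = n − 2 = 362.
One-sided p ≈ 0.0955, which is ≥ 0.05, so fail to reject H₀.
The data do not give significant evidence that the true slope on gestational age is below 205.294 g per unit.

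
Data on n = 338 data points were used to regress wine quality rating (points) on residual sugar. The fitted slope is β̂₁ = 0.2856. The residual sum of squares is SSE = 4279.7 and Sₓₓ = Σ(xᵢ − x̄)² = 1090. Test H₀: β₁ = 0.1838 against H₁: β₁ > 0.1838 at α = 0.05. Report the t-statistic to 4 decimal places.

t = 0.9417

MSE = SSE/(n − 2) = 4279.7/336 = 12.7372.
SE(β̂₁) = √(MSE/Sₓₓ) = √(12.7372/1090) = 0.1081.
t = (0.2856 − 0.1838) / 0.1081 = 0.9417.
df = n − 2 = 336.
One-sided p ≈ 0.1735, which is ≥ 0.05, so fail to reject H₀.
The data do not give significant evidence that the true slope on residual sugar exceeds 0.1838 points per unit.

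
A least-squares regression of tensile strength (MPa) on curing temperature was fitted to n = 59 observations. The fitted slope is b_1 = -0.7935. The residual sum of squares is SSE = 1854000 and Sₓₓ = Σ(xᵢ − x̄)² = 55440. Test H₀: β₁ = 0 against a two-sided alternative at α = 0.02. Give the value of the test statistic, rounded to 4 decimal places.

MSE = SSE/(n − 2) = 1854000/57 = 32526.3.
SE(b_1) = √(MSE/Sₓₓ) = √(32526.3/55440) = 0.76596.
t = -0.7935 / 0.76596 = -1.0360.
df = n − 2 = 57.
Two-sided p ≈ 0.3046, which is ≥ 0.02, so fail to reject H₀.
The data do not give significant evidence of an association between curing temperature and tensile strength.

t = -1.0360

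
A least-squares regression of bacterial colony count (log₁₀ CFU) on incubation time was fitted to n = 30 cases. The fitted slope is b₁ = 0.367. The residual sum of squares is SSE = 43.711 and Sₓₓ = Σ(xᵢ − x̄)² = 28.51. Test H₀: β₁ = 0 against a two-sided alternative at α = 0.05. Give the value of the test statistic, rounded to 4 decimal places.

t = 1.5684

MSE = SSE/(n − 2) = 43.711/28 = 1.56111.
SE(b₁) = √(MSE/Sₓₓ) = √(1.56111/28.51) = 0.234001.
t = 0.367 / 0.234001 = 1.5684.
df = n − 2 = 28.
Two-sided p ≈ 0.1280, which is ≥ 0.05, so fail to reject H₀.
The data do not give significant evidence of an association between incubation time and bacterial colony count.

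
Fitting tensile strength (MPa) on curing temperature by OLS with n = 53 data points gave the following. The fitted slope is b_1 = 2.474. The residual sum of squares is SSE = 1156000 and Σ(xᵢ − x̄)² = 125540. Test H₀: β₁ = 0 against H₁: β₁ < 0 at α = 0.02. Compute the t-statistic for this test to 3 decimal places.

t = 5.822

MSE = SSE/(n − 2) = 1156000/51 = 22666.7.
SE(b_1) = √(MSE/Sₓₓ) = √(22666.7/125540) = 0.424916.
t = 2.474 / 0.424916 = 5.822.
df = n − 2 = 51.
One-sided p ≈ 1.0000, which is ≥ 0.02, so fail to reject H₀.
The data do not give significant evidence that the true slope on curing temperature is negative.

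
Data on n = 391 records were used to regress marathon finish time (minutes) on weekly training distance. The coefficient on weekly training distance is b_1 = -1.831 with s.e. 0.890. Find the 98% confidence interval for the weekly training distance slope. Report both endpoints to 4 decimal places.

(-3.9100, 0.2480)

df = n − 2 = 391 − 2 = 389.
t* = t_{0.01, 389} = 2.335972.
Margin = t* × SE = 2.335972 × 0.890 = 2.079015.
CI: -1.831 ± 2.079015 → (-3.9100, 0.2480).
With 98% confidence, each one-unit increase in weekly training distance is associated with a change of between -3.9100 and 0.2480 minutes in marathon finish time.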